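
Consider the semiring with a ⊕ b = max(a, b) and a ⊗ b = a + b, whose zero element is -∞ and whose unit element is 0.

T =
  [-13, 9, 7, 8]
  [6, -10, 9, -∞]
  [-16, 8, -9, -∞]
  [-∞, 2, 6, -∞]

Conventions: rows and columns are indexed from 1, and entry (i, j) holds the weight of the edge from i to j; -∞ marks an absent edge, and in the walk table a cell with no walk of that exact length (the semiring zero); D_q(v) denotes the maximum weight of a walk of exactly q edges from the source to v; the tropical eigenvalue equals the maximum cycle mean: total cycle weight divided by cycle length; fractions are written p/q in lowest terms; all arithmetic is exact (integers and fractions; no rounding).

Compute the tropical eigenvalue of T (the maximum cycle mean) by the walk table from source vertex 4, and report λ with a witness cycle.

q=0: [-∞, -∞, -∞, 0]
q=1: [-∞, 2, 6, -∞]
q=2: [8, 14, 11, -∞]
q=3: [20, 19, 23, 16]
q=4: [25, 31, 28, 28]
Optimal cycle mean attained by: cycle 2->3->2, total 9 + 8, length 2.
Answer: λ = 17/2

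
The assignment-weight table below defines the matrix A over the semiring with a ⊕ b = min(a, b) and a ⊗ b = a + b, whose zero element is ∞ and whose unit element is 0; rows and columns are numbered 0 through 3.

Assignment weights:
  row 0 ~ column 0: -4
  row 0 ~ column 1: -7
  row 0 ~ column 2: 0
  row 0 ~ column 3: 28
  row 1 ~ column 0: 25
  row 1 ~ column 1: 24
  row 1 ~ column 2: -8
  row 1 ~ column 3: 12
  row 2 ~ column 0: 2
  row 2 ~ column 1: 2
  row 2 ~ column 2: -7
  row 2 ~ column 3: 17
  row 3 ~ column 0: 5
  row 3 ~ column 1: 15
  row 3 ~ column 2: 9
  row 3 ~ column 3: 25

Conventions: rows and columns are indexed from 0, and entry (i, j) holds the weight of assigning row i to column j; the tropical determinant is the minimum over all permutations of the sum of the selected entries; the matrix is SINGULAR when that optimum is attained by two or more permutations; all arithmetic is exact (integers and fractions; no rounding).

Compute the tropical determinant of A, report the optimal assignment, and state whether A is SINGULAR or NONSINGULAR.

σ = (0, 1, 2, 3): (-4) + 24 + (-7) + 25 = 38
σ = (0, 1, 3, 2): (-4) + 24 + 17 + 9 = 46
σ = (0, 2, 1, 3): (-4) + (-8) + 2 + 25 = 15
σ = (0, 2, 3, 1): (-4) + (-8) + 17 + 15 = 20
σ = (0, 3, 1, 2): (-4) + 12 + 2 + 9 = 19
σ = (0, 3, 2, 1): (-4) + 12 + (-7) + 15 = 16
σ = (1, 0, 2, 3): (-7) + 25 + (-7) + 25 = 36
σ = (1, 0, 3, 2): (-7) + 25 + 17 + 9 = 44
σ = (1, 2, 0, 3): (-7) + (-8) + 2 + 25 = 12
σ = (1, 2, 3, 0): (-7) + (-8) + 17 + 5 = 7
σ = (1, 3, 0, 2): (-7) + 12 + 2 + 9 = 16
σ = (1, 3, 2, 0): (-7) + 12 + (-7) + 5 = 3
σ = (2, 0, 1, 3): 0 + 25 + 2 + 25 = 52
σ = (2, 0, 3, 1): 0 + 25 + 17 + 15 = 57
σ = (2, 1, 0, 3): 0 + 24 + 2 + 25 = 51
σ = (2, 1, 3, 0): 0 + 24 + 17 + 5 = 46
σ = (2, 3, 0, 1): 0 + 12 + 2 + 15 = 29
σ = (2, 3, 1, 0): 0 + 12 + 2 + 5 = 19
σ = (3, 0, 1, 2): 28 + 25 + 2 + 9 = 64
σ = (3, 0, 2, 1): 28 + 25 + (-7) + 15 = 61
σ = (3, 1, 0, 2): 28 + 24 + 2 + 9 = 63
σ = (3, 1, 2, 0): 28 + 24 + (-7) + 5 = 50
σ = (3, 2, 0, 1): 28 + (-8) + 2 + 15 = 37
σ = (3, 2, 1, 0): 28 + (-8) + 2 + 5 = 27
Optimal value attained by: σ = (1, 3, 2, 0).
Answer: det⊕(A) = 3; verdict: NONSINGULAR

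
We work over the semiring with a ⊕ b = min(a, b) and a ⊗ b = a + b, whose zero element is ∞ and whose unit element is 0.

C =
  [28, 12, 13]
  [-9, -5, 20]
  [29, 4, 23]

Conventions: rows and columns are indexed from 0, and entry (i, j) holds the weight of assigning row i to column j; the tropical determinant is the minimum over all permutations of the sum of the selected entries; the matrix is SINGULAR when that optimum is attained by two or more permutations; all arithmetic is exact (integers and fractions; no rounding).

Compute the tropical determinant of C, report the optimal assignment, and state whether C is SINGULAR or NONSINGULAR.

σ = (0, 1, 2): 28 + (-5) + 23 = 46
σ = (0, 2, 1): 28 + 20 + 4 = 52
σ = (1, 0, 2): 12 + (-9) + 23 = 26
σ = (1, 2, 0): 12 + 20 + 29 = 61
σ = (2, 0, 1): 13 + (-9) + 4 = 8
σ = (2, 1, 0): 13 + (-5) + 29 = 37
Optimal value attained by: σ = (2, 0, 1).
Answer: det⊕(C) = 8; verdict: NONSINGULAR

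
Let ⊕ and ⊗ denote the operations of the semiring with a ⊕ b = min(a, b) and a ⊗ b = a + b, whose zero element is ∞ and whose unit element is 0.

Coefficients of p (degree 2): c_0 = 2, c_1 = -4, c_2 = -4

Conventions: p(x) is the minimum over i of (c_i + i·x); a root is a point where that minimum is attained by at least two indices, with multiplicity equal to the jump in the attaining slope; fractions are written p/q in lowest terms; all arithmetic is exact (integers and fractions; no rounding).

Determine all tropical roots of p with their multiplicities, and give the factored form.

hull edge (i=0, c=2) to (i=1, c=-4): slope -6, span 1
hull edge (i=1, c=-4) to (i=2, c=-4): slope 0, span 1
Factored form: p(x) = -4 ⊗ (x ⊕ 0) ⊗ (x ⊕ 6)
Answer: roots = 0 (mult 1), 6 (mult 1)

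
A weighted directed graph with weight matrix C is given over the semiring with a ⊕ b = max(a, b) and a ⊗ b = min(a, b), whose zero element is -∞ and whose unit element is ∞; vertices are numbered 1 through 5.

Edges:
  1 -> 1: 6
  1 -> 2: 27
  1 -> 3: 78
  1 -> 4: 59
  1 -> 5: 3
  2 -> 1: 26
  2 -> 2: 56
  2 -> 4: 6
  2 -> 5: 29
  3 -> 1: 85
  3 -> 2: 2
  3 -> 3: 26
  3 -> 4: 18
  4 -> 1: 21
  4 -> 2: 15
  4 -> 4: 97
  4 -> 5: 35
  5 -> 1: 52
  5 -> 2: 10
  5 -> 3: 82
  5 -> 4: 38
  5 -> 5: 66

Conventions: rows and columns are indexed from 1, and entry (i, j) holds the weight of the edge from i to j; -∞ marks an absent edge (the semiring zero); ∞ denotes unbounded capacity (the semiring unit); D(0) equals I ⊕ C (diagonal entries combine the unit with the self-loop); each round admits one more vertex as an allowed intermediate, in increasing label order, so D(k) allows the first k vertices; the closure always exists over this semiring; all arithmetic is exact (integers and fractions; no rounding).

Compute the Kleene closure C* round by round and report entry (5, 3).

D(0):
  [∞, 27, 78, 59, 3]
  [26, ∞, -∞, 6, 29]
  [85, 2, ∞, 18, -∞]
  [21, 15, -∞, ∞, 35]
  [52, 10, 82, 38, ∞]
D(1):
  [∞, 27, 78, 59, 3]
  [26, ∞, 26, 26, 29]
  [85, 27, ∞, 59, 3]
  [21, 21, 21, ∞, 35]
  [52, 27, 82, 52, ∞]
D(2):
  [∞, 27, 78, 59, 27]
  [26, ∞, 26, 26, 29]
  [85, 27, ∞, 59, 27]
  [21, 21, 21, ∞, 35]
  [52, 27, 82, 52, ∞]
D(3):
  [∞, 27, 78, 59, 27]
  [26, ∞, 26, 26, 29]
  [85, 27, ∞, 59, 27]
  [21, 21, 21, ∞, 35]
  [82, 27, 82, 59, ∞]
D(4):
  [∞, 27, 78, 59, 35]
  [26, ∞, 26, 26, 29]
  [85, 27, ∞, 59, 35]
  [21, 21, 21, ∞, 35]
  [82, 27, 82, 59, ∞]
D(5):
  [∞, 27, 78, 59, 35]
  [29, ∞, 29, 29, 29]
  [85, 27, ∞, 59, 35]
  [35, 27, 35, ∞, 35]
  [82, 27, 82, 59, ∞]
Answer: C*[5][3] = 82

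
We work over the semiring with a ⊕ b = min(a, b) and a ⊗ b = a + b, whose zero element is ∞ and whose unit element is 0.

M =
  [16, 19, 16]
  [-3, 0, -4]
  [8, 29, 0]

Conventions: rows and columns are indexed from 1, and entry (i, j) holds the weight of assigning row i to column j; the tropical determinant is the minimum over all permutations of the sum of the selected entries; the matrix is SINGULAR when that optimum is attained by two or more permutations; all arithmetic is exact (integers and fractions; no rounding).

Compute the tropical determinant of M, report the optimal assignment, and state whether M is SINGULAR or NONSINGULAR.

σ = (1, 2, 3): 16 + 0 + 0 = 16
σ = (1, 3, 2): 16 + (-4) + 29 = 41
σ = (2, 1, 3): 19 + (-3) + 0 = 16
σ = (2, 3, 1): 19 + (-4) + 8 = 23
σ = (3, 1, 2): 16 + (-3) + 29 = 42
σ = (3, 2, 1): 16 + 0 + 8 = 24
Optimal value attained by: σ = (1, 2, 3).
Answer: det⊕(M) = 16; verdict: SINGULAR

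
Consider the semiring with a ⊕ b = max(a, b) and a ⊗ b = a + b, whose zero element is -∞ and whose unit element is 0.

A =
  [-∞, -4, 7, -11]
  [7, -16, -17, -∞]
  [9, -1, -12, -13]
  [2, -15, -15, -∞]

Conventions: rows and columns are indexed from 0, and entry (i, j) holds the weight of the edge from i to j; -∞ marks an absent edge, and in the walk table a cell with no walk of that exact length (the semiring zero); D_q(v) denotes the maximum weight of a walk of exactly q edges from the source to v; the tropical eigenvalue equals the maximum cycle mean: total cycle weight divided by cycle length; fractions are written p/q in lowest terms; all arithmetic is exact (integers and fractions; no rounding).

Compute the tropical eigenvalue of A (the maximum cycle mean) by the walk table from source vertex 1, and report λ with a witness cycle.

q=0: [-∞, 0, -∞, -∞]
q=1: [7, -16, -17, -∞]
q=2: [-8, 3, 14, -4]
q=3: [23, 13, 2, 1]
q=4: [20, 19, 30, 12]
Optimal cycle mean attained by: cycle 0->2->0, total 7 + 9, length 2.
Answer: λ = 8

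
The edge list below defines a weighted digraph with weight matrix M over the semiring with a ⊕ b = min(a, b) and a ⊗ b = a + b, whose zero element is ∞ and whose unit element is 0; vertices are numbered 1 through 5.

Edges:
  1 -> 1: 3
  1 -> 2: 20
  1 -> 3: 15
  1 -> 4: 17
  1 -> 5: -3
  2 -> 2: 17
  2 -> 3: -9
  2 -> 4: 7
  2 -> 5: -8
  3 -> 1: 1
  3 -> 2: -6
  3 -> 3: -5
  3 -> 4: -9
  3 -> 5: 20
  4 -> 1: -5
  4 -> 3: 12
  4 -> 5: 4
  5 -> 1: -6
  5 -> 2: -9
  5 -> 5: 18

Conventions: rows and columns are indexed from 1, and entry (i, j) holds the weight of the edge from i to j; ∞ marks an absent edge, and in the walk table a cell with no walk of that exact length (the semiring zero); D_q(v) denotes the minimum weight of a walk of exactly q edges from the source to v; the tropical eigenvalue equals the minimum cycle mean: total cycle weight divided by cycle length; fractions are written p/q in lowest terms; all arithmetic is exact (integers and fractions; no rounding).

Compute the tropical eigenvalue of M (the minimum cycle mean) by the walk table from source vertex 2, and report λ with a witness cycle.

q=0: [∞, 0, ∞, ∞, ∞]
q=1: [∞, 17, -9, 7, -8]
q=2: [-14, -17, -14, -18, 9]
q=3: [-23, -20, -26, -23, -25]
q=4: [-31, -34, -31, -35, -28]
q=5: [-40, -37, -43, -40, -42]
Optimal cycle mean attained by: cycle 2->5->2, total (-8) + (-9), length 2.
Answer: λ = -17/2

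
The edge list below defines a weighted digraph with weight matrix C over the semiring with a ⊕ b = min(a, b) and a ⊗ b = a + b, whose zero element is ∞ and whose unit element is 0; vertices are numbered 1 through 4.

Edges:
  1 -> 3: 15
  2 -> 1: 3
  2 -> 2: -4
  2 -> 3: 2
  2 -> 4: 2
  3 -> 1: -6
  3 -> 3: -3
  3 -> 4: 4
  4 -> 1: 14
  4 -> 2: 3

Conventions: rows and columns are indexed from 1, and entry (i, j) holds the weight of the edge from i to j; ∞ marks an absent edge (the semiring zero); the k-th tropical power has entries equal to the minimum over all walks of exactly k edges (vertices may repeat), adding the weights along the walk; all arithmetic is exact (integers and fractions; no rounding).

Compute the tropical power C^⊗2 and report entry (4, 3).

C^⊗2:
  [9, ∞, 12, 19]
  [-4, -8, -2, -2]
  [-9, 7, -6, 1]
  [6, -1, 5, 5]
Key observation: the optimum is the walk 4->2->3, with weight 3 + 2 = 5.
Optimal value attained by: walk 4->2->3.
Answer: (C^⊗2)[4][3] = 5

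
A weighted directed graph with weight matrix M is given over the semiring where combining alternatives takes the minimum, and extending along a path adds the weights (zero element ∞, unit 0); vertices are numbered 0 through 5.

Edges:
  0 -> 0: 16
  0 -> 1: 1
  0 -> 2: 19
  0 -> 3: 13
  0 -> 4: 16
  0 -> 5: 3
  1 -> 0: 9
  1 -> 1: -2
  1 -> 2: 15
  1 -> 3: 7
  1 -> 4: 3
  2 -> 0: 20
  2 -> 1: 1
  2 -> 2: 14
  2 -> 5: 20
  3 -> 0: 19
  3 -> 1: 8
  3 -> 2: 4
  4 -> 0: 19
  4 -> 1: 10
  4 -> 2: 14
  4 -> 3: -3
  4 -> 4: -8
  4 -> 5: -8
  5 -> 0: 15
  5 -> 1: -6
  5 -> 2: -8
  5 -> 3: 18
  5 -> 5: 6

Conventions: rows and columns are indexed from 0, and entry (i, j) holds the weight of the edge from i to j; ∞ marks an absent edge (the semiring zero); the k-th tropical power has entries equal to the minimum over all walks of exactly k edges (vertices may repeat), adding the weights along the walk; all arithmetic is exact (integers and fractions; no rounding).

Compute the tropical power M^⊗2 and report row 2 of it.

M^⊗2:
  [10, -3, -5, 8, 4, 8]
  [7, -4, 11, 0, -5, -5]
  [10, -1, 12, 8, 4, 23]
  [17, 5, 18, 15, 11, 22]
  [7, -14, -16, -11, -16, -16]
  [3, -8, -2, 1, -3, 12]
Answer: row 2 of M^⊗2 = [10, -1, 12, 8, 4, 23]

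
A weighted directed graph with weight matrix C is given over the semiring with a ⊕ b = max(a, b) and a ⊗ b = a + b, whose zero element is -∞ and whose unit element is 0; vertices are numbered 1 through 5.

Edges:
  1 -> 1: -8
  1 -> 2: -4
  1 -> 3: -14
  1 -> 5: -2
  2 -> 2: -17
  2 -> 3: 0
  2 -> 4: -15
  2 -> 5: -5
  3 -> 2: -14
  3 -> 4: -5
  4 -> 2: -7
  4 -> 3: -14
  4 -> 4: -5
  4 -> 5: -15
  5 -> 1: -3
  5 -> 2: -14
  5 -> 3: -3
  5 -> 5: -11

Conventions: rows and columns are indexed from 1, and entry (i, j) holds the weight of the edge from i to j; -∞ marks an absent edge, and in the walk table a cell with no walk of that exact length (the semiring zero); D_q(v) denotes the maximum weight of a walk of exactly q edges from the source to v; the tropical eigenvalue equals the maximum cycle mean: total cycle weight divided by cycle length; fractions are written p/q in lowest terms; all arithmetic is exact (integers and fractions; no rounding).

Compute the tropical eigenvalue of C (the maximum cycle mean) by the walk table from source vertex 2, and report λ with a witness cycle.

q=0: [-∞, 0, -∞, -∞, -∞]
q=1: [-∞, -17, 0, -15, -5]
q=2: [-8, -14, -8, -5, -16]
q=3: [-16, -12, -14, -10, -10]
q=4: [-13, -17, -12, -15, -17]
q=5: [-20, -17, -17, -17, -15]
Optimal cycle mean attained by: cycle 1->5->1, total (-2) + (-3), length 2.
Answer: λ = -5/2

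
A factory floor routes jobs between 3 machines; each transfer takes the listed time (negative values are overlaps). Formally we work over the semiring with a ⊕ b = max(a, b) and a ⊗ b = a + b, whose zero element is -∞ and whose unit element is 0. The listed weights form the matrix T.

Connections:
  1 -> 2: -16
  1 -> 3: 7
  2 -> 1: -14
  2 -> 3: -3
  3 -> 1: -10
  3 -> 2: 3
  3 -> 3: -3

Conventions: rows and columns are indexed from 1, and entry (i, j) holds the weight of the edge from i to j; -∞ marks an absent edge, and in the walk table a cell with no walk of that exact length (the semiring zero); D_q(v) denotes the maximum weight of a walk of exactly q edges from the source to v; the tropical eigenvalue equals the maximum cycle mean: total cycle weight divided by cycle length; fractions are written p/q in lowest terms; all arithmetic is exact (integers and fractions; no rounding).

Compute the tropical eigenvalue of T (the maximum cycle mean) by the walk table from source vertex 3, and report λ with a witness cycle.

q=0: [-∞, -∞, 0]
q=1: [-10, 3, -3]
q=2: [-11, 0, 0]
q=3: [-10, 3, -3]
Optimal cycle mean attained by: cycle 2->3->2, total (-3) + 3, length 2.
Answer: λ = 0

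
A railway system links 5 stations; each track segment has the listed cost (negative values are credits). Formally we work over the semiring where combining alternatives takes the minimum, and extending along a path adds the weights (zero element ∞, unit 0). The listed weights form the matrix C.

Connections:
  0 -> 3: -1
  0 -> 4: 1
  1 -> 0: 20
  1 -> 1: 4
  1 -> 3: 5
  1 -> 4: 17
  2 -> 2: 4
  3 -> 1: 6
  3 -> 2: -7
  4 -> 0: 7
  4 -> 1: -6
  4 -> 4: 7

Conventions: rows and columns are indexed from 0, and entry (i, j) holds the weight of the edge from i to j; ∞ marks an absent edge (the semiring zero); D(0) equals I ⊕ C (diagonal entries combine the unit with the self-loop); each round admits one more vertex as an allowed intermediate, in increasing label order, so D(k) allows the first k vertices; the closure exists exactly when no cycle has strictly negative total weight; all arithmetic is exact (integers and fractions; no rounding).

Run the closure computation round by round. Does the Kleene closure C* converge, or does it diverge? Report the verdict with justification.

D(0):
  [0, ∞, ∞, -1, 1]
  [20, 0, ∞, 5, 17]
  [∞, ∞, 0, ∞, ∞]
  [∞, 6, -7, 0, ∞]
  [7, -6, ∞, ∞, 0]
D(1):
  [0, ∞, ∞, -1, 1]
  [20, 0, ∞, 5, 17]
  [∞, ∞, 0, ∞, ∞]
  [∞, 6, -7, 0, ∞]
  [7, -6, ∞, 6, 0]
D(2):
  [0, ∞, ∞, -1, 1]
  [20, 0, ∞, 5, 17]
  [∞, ∞, 0, ∞, ∞]
  [26, 6, -7, 0, 23]
  [7, -6, ∞, -1, 0]
D(3):
  [0, ∞, ∞, -1, 1]
  [20, 0, ∞, 5, 17]
  [∞, ∞, 0, ∞, ∞]
  [26, 6, -7, 0, 23]
  [7, -6, ∞, -1, 0]
D(4):
  [0, 5, -8, -1, 1]
  [20, 0, -2, 5, 17]
  [∞, ∞, 0, ∞, ∞]
  [26, 6, -7, 0, 23]
  [7, -6, -8, -1, 0]
D(5):
  [0, -5, -8, -1, 1]
  [20, 0, -2, 5, 17]
  [∞, ∞, 0, ∞, ∞]
  [26, 6, -7, 0, 23]
  [7, -6, -8, -1, 0]
Key observation: every diagonal entry stays at the unit through all rounds, so no improving cycle exists.
Answer: CONVERGES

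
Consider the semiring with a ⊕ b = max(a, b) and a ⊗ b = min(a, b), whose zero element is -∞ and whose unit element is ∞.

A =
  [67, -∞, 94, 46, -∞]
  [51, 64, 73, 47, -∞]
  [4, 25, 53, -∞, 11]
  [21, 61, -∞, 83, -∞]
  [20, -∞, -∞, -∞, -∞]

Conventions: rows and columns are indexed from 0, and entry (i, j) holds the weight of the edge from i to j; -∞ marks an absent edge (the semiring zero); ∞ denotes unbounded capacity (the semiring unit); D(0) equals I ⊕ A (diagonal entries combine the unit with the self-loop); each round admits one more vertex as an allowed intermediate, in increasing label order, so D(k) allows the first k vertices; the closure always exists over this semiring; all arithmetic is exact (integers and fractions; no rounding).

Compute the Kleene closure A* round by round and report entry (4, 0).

D(0):
  [∞, -∞, 94, 46, -∞]
  [51, ∞, 73, 47, -∞]
  [4, 25, ∞, -∞, 11]
  [21, 61, -∞, ∞, -∞]
  [20, -∞, -∞, -∞, ∞]
D(1):
  [∞, -∞, 94, 46, -∞]
  [51, ∞, 73, 47, -∞]
  [4, 25, ∞, 4, 11]
  [21, 61, 21, ∞, -∞]
  [20, -∞, 20, 20, ∞]
D(2):
  [∞, -∞, 94, 46, -∞]
  [51, ∞, 73, 47, -∞]
  [25, 25, ∞, 25, 11]
  [51, 61, 61, ∞, -∞]
  [20, -∞, 20, 20, ∞]
D(3):
  [∞, 25, 94, 46, 11]
  [51, ∞, 73, 47, 11]
  [25, 25, ∞, 25, 11]
  [51, 61, 61, ∞, 11]
  [20, 20, 20, 20, ∞]
D(4):
  [∞, 46, 94, 46, 11]
  [51, ∞, 73, 47, 11]
  [25, 25, ∞, 25, 11]
  [51, 61, 61, ∞, 11]
  [20, 20, 20, 20, ∞]
D(5):
  [∞, 46, 94, 46, 11]
  [51, ∞, 73, 47, 11]
  [25, 25, ∞, 25, 11]
  [51, 61, 61, ∞, 11]
  [20, 20, 20, 20, ∞]
Answer: A*[4][0] = 20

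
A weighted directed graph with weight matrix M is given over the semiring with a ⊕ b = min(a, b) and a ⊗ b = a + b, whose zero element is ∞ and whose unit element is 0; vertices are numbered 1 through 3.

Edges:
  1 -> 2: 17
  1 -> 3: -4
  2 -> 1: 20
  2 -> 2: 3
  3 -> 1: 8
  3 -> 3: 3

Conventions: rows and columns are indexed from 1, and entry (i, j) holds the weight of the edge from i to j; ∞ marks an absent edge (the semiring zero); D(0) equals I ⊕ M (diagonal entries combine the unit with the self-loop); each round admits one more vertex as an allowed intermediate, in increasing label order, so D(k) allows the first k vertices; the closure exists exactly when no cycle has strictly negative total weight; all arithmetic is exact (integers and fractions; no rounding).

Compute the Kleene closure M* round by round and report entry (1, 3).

D(0):
  [0, 17, -4]
  [20, 0, ∞]
  [8, ∞, 0]
D(1):
  [0, 17, -4]
  [20, 0, 16]
  [8, 25, 0]
D(2):
  [0, 17, -4]
  [20, 0, 16]
  [8, 25, 0]
D(3):
  [0, 17, -4]
  [20, 0, 16]
  [8, 25, 0]
Answer: M*[1][3] = -4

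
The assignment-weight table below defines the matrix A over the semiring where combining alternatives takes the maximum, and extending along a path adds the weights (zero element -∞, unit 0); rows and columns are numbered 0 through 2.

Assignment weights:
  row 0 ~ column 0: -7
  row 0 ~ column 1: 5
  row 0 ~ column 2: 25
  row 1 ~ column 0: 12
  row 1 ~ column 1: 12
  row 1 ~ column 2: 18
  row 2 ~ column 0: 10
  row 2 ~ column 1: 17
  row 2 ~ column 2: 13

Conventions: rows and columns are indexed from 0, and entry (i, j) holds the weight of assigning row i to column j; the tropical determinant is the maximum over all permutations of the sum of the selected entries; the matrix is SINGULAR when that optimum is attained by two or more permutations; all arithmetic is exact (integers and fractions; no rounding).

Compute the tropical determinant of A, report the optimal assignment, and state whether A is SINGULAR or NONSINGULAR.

σ = (0, 1, 2): (-7) + 12 + 13 = 18
σ = (0, 2, 1): (-7) + 18 + 17 = 28
σ = (1, 0, 2): 5 + 12 + 13 = 30
σ = (1, 2, 0): 5 + 18 + 10 = 33
σ = (2, 0, 1): 25 + 12 + 17 = 54
σ = (2, 1, 0): 25 + 12 + 10 = 47
Optimal value attained by: σ = (2, 0, 1).
Answer: det⊕(A) = 54; verdict: NONSINGULAR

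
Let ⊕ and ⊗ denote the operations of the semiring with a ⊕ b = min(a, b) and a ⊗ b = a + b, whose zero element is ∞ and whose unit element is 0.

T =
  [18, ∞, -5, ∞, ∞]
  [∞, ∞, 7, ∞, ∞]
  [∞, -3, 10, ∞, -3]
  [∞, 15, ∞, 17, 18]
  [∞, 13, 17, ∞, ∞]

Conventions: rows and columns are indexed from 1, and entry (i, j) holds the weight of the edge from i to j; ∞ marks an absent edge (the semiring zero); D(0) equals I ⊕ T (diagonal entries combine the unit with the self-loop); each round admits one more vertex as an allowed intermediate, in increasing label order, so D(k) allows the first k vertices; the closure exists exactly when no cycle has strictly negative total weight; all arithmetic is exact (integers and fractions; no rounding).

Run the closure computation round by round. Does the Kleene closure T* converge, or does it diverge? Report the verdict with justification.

D(0):
  [0, ∞, -5, ∞, ∞]
  [∞, 0, 7, ∞, ∞]
  [∞, -3, 0, ∞, -3]
  [∞, 15, ∞, 0, 18]
  [∞, 13, 17, ∞, 0]
D(1):
  [0, ∞, -5, ∞, ∞]
  [∞, 0, 7, ∞, ∞]
  [∞, -3, 0, ∞, -3]
  [∞, 15, ∞, 0, 18]
  [∞, 13, 17, ∞, 0]
D(2):
  [0, ∞, -5, ∞, ∞]
  [∞, 0, 7, ∞, ∞]
  [∞, -3, 0, ∞, -3]
  [∞, 15, 22, 0, 18]
  [∞, 13, 17, ∞, 0]
D(3):
  [0, -8, -5, ∞, -8]
  [∞, 0, 7, ∞, 4]
  [∞, -3, 0, ∞, -3]
  [∞, 15, 22, 0, 18]
  [∞, 13, 17, ∞, 0]
D(4):
  [0, -8, -5, ∞, -8]
  [∞, 0, 7, ∞, 4]
  [∞, -3, 0, ∞, -3]
  [∞, 15, 22, 0, 18]
  [∞, 13, 17, ∞, 0]
D(5):
  [0, -8, -5, ∞, -8]
  [∞, 0, 7, ∞, 4]
  [∞, -3, 0, ∞, -3]
  [∞, 15, 22, 0, 18]
  [∞, 13, 17, ∞, 0]
Key observation: every diagonal entry stays at the unit through all rounds, so no improving cycle exists.
Answer: CONVERGES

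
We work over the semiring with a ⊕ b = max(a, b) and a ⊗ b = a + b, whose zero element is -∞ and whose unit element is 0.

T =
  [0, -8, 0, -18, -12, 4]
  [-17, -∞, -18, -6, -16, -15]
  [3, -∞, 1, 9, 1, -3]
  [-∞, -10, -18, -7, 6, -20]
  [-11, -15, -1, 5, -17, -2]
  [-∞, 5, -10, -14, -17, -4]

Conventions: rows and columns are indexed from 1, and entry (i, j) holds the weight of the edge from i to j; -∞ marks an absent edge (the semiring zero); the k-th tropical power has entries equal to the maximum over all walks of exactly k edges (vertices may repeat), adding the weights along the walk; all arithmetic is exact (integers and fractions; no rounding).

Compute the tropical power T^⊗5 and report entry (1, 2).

T^⊗2:
  [3, 9, 1, 9, 1, 4]
  [-15, -10, -17, -9, 0, -13]
  [4, 2, 3, 10, 15, 7]
  [-5, -9, 5, 11, -1, 4]
  [2, 3, 0, 8, 11, -4]
  [-7, 1, -9, -1, -8, -8]
T^⊗3:
  [4, 9, 3, 10, 15, 7]
  [-11, -8, -1, 5, -3, -2]
  [6, 12, 14, 20, 16, 13]
  [8, 9, 6, 14, 17, 2]
  [3, 1, 10, 16, 14, 9]
  [-6, -3, -7, 0, 5, -3]
T^⊗4:
  [6, 12, 14, 20, 16, 13]
  [2, 3, 0, 8, 11, -4]
  [17, 18, 15, 23, 26, 14]
  [9, 7, 16, 22, 20, 15]
  [13, 14, 13, 19, 22, 12]
  [-4, 2, 4, 10, 6, 3]
T^⊗5:
  [17, 18, 15, 23, 26, 14]
  [3, 1, 10, 16, 14, 9]
  [18, 19, 25, 31, 29, 24]
  [19, 20, 19, 25, 28, 18]
  [16, 17, 21, 27, 25, 20]
  [7, 8, 5, 13, 16, 4]
Key observation: the optimum is the walk 1->3->4->5->6->2, with weight 0 + 9 + 6 + (-2) + 5 = 18.
Optimal value attained by: walk 1->3->4->5->6->2.
Answer: (T^⊗5)[1][2] = 18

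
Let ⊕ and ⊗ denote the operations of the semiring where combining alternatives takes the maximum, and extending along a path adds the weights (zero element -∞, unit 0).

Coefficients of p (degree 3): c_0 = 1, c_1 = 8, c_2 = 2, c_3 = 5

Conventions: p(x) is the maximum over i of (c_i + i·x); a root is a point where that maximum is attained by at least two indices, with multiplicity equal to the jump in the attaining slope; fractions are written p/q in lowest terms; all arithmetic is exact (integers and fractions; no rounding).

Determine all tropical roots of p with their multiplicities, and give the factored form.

hull edge (i=0, c=1) to (i=1, c=8): slope 7, span 1
hull edge (i=1, c=8) to (i=3, c=5): slope -3/2, span 2
Factored form: p(x) = 5 ⊗ (x ⊕ (-7)) ⊗ (x ⊕ 3/2) ⊗ (x ⊕ 3/2)
Answer: roots = -7 (mult 1), 3/2 (mult 2)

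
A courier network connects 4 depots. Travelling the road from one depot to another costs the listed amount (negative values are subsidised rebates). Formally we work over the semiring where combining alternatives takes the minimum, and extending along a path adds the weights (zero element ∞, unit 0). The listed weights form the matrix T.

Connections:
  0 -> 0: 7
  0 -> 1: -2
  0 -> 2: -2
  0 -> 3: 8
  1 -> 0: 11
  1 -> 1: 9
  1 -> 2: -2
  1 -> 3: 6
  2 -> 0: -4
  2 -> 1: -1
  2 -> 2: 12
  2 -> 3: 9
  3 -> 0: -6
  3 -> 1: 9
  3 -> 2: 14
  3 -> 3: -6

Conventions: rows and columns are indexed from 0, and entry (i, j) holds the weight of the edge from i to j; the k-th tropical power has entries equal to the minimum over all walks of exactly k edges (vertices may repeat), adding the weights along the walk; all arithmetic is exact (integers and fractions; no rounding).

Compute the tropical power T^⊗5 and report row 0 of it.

T^⊗2:
  [-6, -3, -4, 2]
  [-6, -3, 7, 0]
  [3, -6, -6, 3]
  [-12, -8, -8, -12]
T^⊗3:
  [-8, -8, -8, -4]
  [-6, -8, -8, -6]
  [-10, -7, -8, -3]
  [-18, -14, -14, -18]
T^⊗4:
  [-12, -10, -10, -10]
  [-12, -9, -10, -12]
  [-12, -12, -12, -9]
  [-24, -20, -20, -24]
T^⊗5:
  [-16, -14, -14, -16]
  [-18, -14, -14, -18]
  [-16, -14, -14, -15]
  [-30, -26, -26, -30]
Answer: row 0 of T^⊗5 = [-16, -14, -14, -16]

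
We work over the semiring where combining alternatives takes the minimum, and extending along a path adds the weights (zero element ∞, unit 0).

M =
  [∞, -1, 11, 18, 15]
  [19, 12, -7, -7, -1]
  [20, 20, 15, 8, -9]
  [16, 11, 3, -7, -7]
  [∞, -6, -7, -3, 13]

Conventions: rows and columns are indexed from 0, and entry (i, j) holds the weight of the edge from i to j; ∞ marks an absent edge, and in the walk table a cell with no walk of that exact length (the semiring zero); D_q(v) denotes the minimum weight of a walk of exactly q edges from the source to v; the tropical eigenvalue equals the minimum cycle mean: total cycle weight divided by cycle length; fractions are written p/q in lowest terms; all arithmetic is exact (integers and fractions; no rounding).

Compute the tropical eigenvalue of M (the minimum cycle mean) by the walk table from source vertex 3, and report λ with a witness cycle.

q=0: [∞, ∞, ∞, 0, ∞]
q=1: [16, 11, 3, -7, -7]
q=2: [9, -13, -14, -14, -14]
q=3: [2, -20, -21, -21, -23]
q=4: [-5, -29, -30, -28, -30]
q=5: [-12, -36, -37, -36, -39]
Optimal cycle mean attained by: cycle 2->4->2, total (-9) + (-7), length 2.
Answer: λ = -8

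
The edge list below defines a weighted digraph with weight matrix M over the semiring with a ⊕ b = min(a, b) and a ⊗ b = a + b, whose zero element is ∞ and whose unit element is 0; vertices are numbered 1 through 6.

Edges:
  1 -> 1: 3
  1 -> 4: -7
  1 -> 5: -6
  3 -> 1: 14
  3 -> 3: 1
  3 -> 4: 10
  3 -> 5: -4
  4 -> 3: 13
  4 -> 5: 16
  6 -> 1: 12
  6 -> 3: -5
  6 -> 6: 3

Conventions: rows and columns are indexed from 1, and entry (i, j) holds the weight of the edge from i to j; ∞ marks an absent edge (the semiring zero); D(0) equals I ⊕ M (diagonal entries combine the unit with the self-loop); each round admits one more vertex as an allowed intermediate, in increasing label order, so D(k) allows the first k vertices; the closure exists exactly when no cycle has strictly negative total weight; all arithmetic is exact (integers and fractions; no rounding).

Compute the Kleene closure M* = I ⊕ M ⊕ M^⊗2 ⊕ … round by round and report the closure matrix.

D(0):
  [0, ∞, ∞, -7, -6, ∞]
  [∞, 0, ∞, ∞, ∞, ∞]
  [14, ∞, 0, 10, -4, ∞]
  [∞, ∞, 13, 0, 16, ∞]
  [∞, ∞, ∞, ∞, 0, ∞]
  [12, ∞, -5, ∞, ∞, 0]
D(1):
  [0, ∞, ∞, -7, -6, ∞]
  [∞, 0, ∞, ∞, ∞, ∞]
  [14, ∞, 0, 7, -4, ∞]
  [∞, ∞, 13, 0, 16, ∞]
  [∞, ∞, ∞, ∞, 0, ∞]
  [12, ∞, -5, 5, 6, 0]
D(2):
  [0, ∞, ∞, -7, -6, ∞]
  [∞, 0, ∞, ∞, ∞, ∞]
  [14, ∞, 0, 7, -4, ∞]
  [∞, ∞, 13, 0, 16, ∞]
  [∞, ∞, ∞, ∞, 0, ∞]
  [12, ∞, -5, 5, 6, 0]
D(3):
  [0, ∞, ∞, -7, -6, ∞]
  [∞, 0, ∞, ∞, ∞, ∞]
  [14, ∞, 0, 7, -4, ∞]
  [27, ∞, 13, 0, 9, ∞]
  [∞, ∞, ∞, ∞, 0, ∞]
  [9, ∞, -5, 2, -9, 0]
D(4):
  [0, ∞, 6, -7, -6, ∞]
  [∞, 0, ∞, ∞, ∞, ∞]
  [14, ∞, 0, 7, -4, ∞]
  [27, ∞, 13, 0, 9, ∞]
  [∞, ∞, ∞, ∞, 0, ∞]
  [9, ∞, -5, 2, -9, 0]
D(5):
  [0, ∞, 6, -7, -6, ∞]
  [∞, 0, ∞, ∞, ∞, ∞]
  [14, ∞, 0, 7, -4, ∞]
  [27, ∞, 13, 0, 9, ∞]
  [∞, ∞, ∞, ∞, 0, ∞]
  [9, ∞, -5, 2, -9, 0]
D(6):
  [0, ∞, 6, -7, -6, ∞]
  [∞, 0, ∞, ∞, ∞, ∞]
  [14, ∞, 0, 7, -4, ∞]
  [27, ∞, 13, 0, 9, ∞]
  [∞, ∞, ∞, ∞, 0, ∞]
  [9, ∞, -5, 2, -9, 0]
Answer: M* = [[0, ∞, 6, -7, -6, ∞], [∞, 0, ∞, ∞, ∞, ∞], [14, ∞, 0, 7, -4, ∞], [27, ∞, 13, 0, 9, ∞], [∞, ∞, ∞, ∞, 0, ∞], [9, ∞, -5, 2, -9, 0]]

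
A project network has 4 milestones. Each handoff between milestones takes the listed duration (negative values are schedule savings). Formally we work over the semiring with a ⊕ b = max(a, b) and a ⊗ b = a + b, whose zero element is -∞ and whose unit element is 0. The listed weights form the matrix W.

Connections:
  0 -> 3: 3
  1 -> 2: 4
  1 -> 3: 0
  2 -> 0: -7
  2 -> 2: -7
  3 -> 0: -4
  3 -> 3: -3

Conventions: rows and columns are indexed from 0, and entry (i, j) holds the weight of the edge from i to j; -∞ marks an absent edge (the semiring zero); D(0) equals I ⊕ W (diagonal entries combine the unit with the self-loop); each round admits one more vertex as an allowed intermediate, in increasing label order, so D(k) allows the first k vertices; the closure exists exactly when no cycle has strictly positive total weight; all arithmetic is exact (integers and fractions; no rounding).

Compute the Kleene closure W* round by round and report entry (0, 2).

D(0):
  [0, -∞, -∞, 3]
  [-∞, 0, 4, 0]
  [-7, -∞, 0, -∞]
  [-4, -∞, -∞, 0]
D(1):
  [0, -∞, -∞, 3]
  [-∞, 0, 4, 0]
  [-7, -∞, 0, -4]
  [-4, -∞, -∞, 0]
D(2):
  [0, -∞, -∞, 3]
  [-∞, 0, 4, 0]
  [-7, -∞, 0, -4]
  [-4, -∞, -∞, 0]
D(3):
  [0, -∞, -∞, 3]
  [-3, 0, 4, 0]
  [-7, -∞, 0, -4]
  [-4, -∞, -∞, 0]
D(4):
  [0, -∞, -∞, 3]
  [-3, 0, 4, 0]
  [-7, -∞, 0, -4]
  [-4, -∞, -∞, 0]
Answer: W*[0][2] = -∞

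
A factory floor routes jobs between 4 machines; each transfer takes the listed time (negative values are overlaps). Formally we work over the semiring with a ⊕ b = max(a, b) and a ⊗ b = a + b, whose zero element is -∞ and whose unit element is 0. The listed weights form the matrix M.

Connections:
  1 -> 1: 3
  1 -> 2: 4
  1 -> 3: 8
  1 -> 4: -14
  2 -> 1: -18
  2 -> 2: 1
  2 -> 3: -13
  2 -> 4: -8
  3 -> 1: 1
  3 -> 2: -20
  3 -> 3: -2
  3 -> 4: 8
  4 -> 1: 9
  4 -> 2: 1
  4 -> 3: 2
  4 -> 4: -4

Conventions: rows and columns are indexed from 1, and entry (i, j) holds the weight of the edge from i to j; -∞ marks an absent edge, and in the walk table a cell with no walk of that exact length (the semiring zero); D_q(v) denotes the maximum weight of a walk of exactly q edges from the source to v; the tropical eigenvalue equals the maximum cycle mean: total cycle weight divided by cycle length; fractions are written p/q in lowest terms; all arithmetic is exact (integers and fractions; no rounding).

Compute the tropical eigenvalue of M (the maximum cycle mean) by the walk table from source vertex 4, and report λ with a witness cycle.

q=0: [-∞, -∞, -∞, 0]
q=1: [9, 1, 2, -4]
q=2: [12, 13, 17, 10]
q=3: [19, 16, 20, 25]
q=4: [34, 26, 27, 28]
Optimal cycle mean attained by: cycle 1->3->4->1, total 8 + 8 + 9, length 3.
Answer: λ = 25/3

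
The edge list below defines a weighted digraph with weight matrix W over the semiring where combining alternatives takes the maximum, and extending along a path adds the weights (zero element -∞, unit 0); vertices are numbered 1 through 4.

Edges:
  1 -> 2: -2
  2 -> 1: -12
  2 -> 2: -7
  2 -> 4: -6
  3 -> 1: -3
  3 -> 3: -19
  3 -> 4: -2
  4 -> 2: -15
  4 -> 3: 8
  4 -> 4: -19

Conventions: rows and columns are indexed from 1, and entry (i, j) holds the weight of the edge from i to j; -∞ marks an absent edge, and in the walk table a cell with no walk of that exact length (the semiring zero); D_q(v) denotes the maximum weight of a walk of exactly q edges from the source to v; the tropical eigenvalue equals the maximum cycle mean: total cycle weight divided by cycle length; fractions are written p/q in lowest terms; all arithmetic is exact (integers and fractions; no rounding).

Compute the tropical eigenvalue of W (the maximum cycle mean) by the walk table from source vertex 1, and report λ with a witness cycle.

q=0: [0, -∞, -∞, -∞]
q=1: [-∞, -2, -∞, -∞]
q=2: [-14, -9, -∞, -8]
q=3: [-21, -16, 0, -15]
q=4: [-3, -23, -7, -2]
Optimal cycle mean attained by: cycle 3->4->3, total (-2) + 8, length 2.
Answer: λ = 3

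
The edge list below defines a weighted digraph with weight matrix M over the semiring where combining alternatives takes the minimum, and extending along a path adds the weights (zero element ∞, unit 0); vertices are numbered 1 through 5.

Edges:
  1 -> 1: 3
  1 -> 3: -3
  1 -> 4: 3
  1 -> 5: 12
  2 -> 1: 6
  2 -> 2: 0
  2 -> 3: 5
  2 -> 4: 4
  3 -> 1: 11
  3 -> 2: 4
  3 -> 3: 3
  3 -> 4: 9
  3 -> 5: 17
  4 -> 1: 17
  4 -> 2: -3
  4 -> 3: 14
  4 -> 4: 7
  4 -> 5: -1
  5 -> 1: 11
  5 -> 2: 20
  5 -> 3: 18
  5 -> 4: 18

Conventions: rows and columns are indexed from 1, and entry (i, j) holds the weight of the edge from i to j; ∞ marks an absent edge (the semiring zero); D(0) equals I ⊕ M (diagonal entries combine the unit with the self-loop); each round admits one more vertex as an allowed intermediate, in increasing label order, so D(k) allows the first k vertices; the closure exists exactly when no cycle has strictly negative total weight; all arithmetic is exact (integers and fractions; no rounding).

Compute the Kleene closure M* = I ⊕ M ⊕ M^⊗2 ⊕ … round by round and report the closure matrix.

D(0):
  [0, ∞, -3, 3, 12]
  [6, 0, 5, 4, ∞]
  [11, 4, 0, 9, 17]
  [17, -3, 14, 0, -1]
  [11, 20, 18, 18, 0]
D(1):
  [0, ∞, -3, 3, 12]
  [6, 0, 3, 4, 18]
  [11, 4, 0, 9, 17]
  [17, -3, 14, 0, -1]
  [11, 20, 8, 14, 0]
D(2):
  [0, ∞, -3, 3, 12]
  [6, 0, 3, 4, 18]
  [10, 4, 0, 8, 17]
  [3, -3, 0, 0, -1]
  [11, 20, 8, 14, 0]
D(3):
  [0, 1, -3, 3, 12]
  [6, 0, 3, 4, 18]
  [10, 4, 0, 8, 17]
  [3, -3, 0, 0, -1]
  [11, 12, 8, 14, 0]
D(4):
  [0, 0, -3, 3, 2]
  [6, 0, 3, 4, 3]
  [10, 4, 0, 8, 7]
  [3, -3, 0, 0, -1]
  [11, 11, 8, 14, 0]
D(5):
  [0, 0, -3, 3, 2]
  [6, 0, 3, 4, 3]
  [10, 4, 0, 8, 7]
  [3, -3, 0, 0, -1]
  [11, 11, 8, 14, 0]
Answer: M* = [[0, 0, -3, 3, 2], [6, 0, 3, 4, 3], [10, 4, 0, 8, 7], [3, -3, 0, 0, -1], [11, 11, 8, 14, 0]]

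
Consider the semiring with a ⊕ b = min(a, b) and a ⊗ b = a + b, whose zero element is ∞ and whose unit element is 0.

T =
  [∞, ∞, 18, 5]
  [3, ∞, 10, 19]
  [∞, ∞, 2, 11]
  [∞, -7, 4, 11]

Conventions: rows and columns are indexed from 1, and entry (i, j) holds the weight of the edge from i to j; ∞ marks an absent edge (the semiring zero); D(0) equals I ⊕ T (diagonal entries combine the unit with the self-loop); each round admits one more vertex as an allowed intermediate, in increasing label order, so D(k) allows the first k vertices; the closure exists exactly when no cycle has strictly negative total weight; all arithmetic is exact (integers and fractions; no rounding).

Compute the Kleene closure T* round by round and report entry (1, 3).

D(0):
  [0, ∞, 18, 5]
  [3, 0, 10, 19]
  [∞, ∞, 0, 11]
  [∞, -7, 4, 0]
D(1):
  [0, ∞, 18, 5]
  [3, 0, 10, 8]
  [∞, ∞, 0, 11]
  [∞, -7, 4, 0]
D(2):
  [0, ∞, 18, 5]
  [3, 0, 10, 8]
  [∞, ∞, 0, 11]
  [-4, -7, 3, 0]
D(3):
  [0, ∞, 18, 5]
  [3, 0, 10, 8]
  [∞, ∞, 0, 11]
  [-4, -7, 3, 0]
D(4):
  [0, -2, 8, 5]
  [3, 0, 10, 8]
  [7, 4, 0, 11]
  [-4, -7, 3, 0]
Answer: T*[1][3] = 8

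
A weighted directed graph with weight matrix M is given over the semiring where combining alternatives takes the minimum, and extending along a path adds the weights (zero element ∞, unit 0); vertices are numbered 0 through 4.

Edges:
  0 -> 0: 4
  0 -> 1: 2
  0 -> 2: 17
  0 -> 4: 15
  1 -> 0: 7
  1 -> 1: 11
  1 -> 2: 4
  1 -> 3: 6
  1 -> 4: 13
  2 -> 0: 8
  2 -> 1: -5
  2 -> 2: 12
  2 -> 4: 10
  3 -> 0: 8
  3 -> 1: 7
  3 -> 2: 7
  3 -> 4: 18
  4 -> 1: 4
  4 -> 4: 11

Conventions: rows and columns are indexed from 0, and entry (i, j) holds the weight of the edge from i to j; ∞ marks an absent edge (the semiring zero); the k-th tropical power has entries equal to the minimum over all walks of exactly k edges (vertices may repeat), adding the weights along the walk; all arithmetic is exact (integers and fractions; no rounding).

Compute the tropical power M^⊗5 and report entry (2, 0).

M^⊗2:
  [8, 6, 6, 8, 15]
  [11, -1, 13, 17, 14]
  [2, 6, -1, 1, 8]
  [12, 2, 11, 13, 17]
  [11, 15, 8, 10, 17]
M^⊗3:
  [12, 1, 10, 12, 16]
  [6, 8, 3, 5, 12]
  [6, -6, 8, 12, 9]
  [9, 6, 6, 8, 15]
  [15, 3, 17, 21, 18]
M^⊗4:
  [8, 5, 5, 7, 14]
  [10, -2, 12, 14, 13]
  [1, 3, -2, 0, 7]
  [13, 1, 10, 12, 16]
  [10, 12, 7, 9, 16]
M^⊗5:
  [12, 0, 9, 11, 15]
  [5, 7, 2, 4, 11]
  [5, -7, 7, 9, 8]
  [8, 5, 5, 7, 14]
  [14, 2, 16, 18, 17]
Key observation: the optimum is the walk 2->1->2->1->0->0, with weight (-5) + 4 + (-5) + 7 + 4 = 5.
Optimal value attained by: walk 2->1->2->1->0->0.
Answer: (M^⊗5)[2][0] = 5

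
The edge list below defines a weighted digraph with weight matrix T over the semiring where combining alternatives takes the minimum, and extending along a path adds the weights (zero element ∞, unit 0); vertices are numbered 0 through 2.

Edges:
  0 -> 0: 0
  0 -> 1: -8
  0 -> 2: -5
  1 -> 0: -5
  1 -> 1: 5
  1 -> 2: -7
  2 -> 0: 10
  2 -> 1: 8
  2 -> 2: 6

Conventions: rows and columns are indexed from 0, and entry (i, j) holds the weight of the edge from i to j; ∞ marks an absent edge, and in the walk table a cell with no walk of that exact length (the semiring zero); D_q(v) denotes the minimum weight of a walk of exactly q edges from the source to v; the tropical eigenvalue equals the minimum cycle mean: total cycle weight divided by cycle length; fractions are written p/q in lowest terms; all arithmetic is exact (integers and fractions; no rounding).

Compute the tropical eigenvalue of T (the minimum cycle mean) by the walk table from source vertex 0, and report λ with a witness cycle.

q=0: [0, ∞, ∞]
q=1: [0, -8, -5]
q=2: [-13, -8, -15]
q=3: [-13, -21, -18]
Optimal cycle mean attained by: cycle 0->1->0, total (-8) + (-5), length 2.
Answer: λ = -13/2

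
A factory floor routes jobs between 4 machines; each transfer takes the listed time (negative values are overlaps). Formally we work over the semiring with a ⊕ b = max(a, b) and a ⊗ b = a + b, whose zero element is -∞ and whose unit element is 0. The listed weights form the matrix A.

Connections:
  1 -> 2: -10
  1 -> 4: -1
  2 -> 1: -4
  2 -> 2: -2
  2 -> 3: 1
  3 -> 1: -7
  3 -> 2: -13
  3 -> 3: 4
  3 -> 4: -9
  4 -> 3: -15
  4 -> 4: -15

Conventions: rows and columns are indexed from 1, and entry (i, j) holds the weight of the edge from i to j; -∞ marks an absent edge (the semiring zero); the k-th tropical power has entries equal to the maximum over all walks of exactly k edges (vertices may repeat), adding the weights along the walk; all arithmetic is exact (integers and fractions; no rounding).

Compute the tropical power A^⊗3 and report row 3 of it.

A^⊗2:
  [-14, -12, -9, -16]
  [-6, -4, 5, -5]
  [-3, -9, 8, -5]
  [-22, -28, -11, -24]
A^⊗3:
  [-16, -14, -5, -15]
  [-2, -6, 9, -4]
  [1, -5, 12, -1]
  [-18, -24, -7, -20]
Answer: row 3 of A^⊗3 = [1, -5, 12, -1]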